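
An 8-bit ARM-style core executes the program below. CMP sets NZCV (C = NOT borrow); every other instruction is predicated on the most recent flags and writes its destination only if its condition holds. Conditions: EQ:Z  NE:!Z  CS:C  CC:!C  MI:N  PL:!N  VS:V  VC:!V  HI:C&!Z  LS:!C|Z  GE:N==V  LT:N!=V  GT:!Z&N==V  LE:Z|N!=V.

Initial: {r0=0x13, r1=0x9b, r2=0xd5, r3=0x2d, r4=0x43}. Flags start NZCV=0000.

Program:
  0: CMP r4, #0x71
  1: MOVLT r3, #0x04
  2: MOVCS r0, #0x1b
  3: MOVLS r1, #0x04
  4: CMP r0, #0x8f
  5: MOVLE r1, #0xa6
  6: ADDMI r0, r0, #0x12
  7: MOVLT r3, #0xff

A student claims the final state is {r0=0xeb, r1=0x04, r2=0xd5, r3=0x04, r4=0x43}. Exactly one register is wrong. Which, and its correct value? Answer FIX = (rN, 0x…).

FIX = (r0, 0x25)

[0] flags=1000 → (cmp)
[1] flags=1000 LT?T → r3=0x04
[2] flags=1000 CS?F → skip
[3] flags=1000 LS?T → r1=0x04
[4] flags=1001 → (cmp)
[5] flags=1001 LE?F → skip
[6] flags=1001 MI?T → r0=0x25
[7] flags=1001 LT?F → skip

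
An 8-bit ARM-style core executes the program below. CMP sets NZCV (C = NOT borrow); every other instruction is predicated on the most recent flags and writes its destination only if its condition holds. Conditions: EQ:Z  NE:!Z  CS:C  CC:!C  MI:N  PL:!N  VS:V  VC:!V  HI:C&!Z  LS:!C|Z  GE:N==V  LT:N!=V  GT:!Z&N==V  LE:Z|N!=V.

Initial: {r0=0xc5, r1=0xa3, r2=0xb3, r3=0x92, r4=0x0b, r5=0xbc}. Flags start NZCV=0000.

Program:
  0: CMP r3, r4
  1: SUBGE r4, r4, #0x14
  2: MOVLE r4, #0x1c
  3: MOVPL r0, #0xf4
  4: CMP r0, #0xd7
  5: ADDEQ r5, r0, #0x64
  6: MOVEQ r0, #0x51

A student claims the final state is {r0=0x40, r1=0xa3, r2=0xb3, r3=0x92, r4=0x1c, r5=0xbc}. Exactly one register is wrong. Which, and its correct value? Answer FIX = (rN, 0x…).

FIX = (r0, 0xc5)

[0] flags=1010 → (cmp)
[1] flags=1010 GE?F → skip
[2] flags=1010 LE?T → r4=0x1c
[3] flags=1010 PL?F → skip
[4] flags=1000 → (cmp)
[5] flags=1000 EQ?F → skip
[6] flags=1000 EQ?F → skip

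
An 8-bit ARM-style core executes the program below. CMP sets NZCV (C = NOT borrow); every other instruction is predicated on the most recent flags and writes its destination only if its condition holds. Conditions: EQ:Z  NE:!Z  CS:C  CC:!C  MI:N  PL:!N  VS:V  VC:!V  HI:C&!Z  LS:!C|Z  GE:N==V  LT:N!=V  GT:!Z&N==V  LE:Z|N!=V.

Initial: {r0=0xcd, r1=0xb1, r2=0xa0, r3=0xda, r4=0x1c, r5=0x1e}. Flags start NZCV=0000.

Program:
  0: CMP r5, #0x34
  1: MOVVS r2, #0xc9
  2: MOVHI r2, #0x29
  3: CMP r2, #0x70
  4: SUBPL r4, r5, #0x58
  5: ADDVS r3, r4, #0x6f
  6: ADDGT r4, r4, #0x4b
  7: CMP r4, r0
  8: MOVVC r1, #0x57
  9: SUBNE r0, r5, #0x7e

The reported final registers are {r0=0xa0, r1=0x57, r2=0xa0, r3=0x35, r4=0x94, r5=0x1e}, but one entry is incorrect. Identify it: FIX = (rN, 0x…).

0: ✓ CMP  NZCV=1000
1: · MOVVS
2: · MOVHI
3: ✓ CMP  NZCV=0011
4: ✓ SUBPL  r4←0xc6
5: ✓ ADDVS  r3←0x35
6: · ADDGT
7: ✓ CMP  NZCV=1000
8: ✓ MOVVC  r1←0x57
9: ✓ SUBNE  r0←0xa0

FIX = (r4, 0xc6)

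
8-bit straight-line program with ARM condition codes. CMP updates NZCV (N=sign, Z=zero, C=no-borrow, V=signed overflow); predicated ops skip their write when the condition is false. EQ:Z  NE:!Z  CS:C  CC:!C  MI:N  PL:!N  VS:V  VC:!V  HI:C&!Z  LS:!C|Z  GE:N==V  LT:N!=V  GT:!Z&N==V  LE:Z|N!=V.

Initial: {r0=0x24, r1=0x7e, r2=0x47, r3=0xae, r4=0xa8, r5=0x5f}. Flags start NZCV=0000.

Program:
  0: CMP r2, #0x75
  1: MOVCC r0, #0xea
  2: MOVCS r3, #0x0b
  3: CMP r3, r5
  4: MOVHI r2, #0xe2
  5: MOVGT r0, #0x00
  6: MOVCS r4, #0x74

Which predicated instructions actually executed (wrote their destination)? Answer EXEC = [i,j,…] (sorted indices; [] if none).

EXEC = [1,4,6]

0: ✓ CMP  NZCV=1000
1: ✓ MOVCC  r0←0xea
2: · MOVCS
3: ✓ CMP  NZCV=0011
4: ✓ MOVHI  r2←0xe2
5: · MOVGT
6: ✓ MOVCS  r4←0x74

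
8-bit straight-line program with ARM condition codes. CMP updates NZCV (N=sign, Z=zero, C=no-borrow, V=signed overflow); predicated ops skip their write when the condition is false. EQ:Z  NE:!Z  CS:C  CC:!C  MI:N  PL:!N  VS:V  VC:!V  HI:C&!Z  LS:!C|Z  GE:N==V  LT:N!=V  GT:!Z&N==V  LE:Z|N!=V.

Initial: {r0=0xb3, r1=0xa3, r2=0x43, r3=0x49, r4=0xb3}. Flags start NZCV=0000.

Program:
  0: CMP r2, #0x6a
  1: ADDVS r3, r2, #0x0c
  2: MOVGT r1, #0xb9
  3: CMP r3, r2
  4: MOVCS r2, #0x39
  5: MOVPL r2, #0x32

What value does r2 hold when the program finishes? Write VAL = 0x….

VAL = 0x32

[0] flags=1000 → (cmp)
[1] flags=1000 VS?F → skip
[2] flags=1000 GT?F → skip
[3] flags=0010 → (cmp)
[4] flags=0010 CS?T → r2=0x39
[5] flags=0010 PL?T → r2=0x32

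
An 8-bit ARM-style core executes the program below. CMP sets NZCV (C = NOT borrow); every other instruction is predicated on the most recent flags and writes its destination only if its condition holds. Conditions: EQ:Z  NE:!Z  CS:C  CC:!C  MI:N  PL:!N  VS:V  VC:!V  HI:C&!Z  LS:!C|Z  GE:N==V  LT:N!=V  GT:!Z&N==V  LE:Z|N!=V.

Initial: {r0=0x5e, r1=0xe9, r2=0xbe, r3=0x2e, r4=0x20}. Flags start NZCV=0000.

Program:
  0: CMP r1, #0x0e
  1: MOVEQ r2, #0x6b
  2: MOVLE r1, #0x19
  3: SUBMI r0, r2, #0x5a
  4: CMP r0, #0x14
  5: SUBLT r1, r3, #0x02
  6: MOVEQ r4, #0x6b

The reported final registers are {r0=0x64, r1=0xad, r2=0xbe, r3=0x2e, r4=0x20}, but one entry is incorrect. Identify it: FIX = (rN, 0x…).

0: ✓ CMP  NZCV=1010
1: · MOVEQ
2: ✓ MOVLE  r1←0x19
3: ✓ SUBMI  r0←0x64
4: ✓ CMP  NZCV=0010
5: · SUBLT
6: · MOVEQ

FIX = (r1, 0x19)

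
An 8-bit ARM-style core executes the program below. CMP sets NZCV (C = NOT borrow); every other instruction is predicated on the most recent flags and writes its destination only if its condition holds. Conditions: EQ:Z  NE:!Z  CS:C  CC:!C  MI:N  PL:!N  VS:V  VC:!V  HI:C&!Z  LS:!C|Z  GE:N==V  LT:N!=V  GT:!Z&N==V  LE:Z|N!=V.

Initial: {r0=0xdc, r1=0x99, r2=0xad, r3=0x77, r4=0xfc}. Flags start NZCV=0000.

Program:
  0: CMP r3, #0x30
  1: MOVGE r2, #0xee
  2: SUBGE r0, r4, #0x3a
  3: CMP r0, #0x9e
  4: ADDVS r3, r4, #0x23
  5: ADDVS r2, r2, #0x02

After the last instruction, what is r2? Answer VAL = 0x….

VAL = 0xee

[0] flags=0010 → (cmp)
[1] flags=0010 GE?T → r2=0xee
[2] flags=0010 GE?T → r0=0xc2
[3] flags=0010 → (cmp)
[4] flags=0010 VS?F → skip
[5] flags=0010 VS?F → skip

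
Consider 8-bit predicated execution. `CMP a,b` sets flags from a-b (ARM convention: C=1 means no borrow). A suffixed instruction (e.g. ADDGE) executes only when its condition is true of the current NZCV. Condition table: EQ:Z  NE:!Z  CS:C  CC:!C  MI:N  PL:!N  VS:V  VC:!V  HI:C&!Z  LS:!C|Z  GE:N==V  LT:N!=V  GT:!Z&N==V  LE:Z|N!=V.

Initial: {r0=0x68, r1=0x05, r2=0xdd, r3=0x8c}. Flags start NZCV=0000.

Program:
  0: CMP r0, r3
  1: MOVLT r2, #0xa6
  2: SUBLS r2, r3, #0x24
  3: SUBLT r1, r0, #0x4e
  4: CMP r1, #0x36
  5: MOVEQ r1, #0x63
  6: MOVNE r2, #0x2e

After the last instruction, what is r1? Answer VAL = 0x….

0: ✓ CMP  NZCV=1001
1: · MOVLT
2: ✓ SUBLS  r2←0x68
3: · SUBLT
4: ✓ CMP  NZCV=1000
5: · MOVEQ
6: ✓ MOVNE  r2←0x2e

VAL = 0x05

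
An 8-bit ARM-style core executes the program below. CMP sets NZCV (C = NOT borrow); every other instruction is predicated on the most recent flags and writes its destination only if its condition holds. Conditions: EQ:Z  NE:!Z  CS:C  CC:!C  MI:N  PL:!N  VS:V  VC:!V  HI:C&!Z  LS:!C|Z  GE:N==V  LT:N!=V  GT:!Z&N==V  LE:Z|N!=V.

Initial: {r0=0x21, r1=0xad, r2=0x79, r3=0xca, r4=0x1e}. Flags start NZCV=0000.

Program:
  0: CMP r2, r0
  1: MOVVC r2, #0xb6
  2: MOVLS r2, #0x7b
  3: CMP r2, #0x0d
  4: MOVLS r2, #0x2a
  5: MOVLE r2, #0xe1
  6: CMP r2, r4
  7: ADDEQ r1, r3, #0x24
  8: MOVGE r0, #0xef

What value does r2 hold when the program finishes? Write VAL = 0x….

0: ✓ CMP  NZCV=0010
1: ✓ MOVVC  r2←0xb6
2: · MOVLS
3: ✓ CMP  NZCV=1010
4: · MOVLS
5: ✓ MOVLE  r2←0xe1
6: ✓ CMP  NZCV=1010
7: · ADDEQ
8: · MOVGE

VAL = 0xe1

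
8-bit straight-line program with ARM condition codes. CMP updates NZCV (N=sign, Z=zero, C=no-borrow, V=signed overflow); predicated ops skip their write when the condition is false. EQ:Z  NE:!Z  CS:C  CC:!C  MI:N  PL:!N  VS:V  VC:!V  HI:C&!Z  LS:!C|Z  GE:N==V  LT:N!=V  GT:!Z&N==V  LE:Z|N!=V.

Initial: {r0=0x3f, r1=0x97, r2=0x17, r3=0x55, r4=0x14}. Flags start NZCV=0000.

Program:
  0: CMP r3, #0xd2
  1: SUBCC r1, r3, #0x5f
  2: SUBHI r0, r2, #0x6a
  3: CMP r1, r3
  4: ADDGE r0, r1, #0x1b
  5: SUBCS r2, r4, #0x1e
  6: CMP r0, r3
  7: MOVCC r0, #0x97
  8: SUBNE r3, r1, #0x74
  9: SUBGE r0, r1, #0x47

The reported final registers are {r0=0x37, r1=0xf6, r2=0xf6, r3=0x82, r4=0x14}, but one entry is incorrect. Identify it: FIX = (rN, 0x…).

FIX = (r0, 0x97)

0: ✓ CMP  NZCV=1001
1: ✓ SUBCC  r1←0xf6
2: · SUBHI
3: ✓ CMP  NZCV=1010
4: · ADDGE
5: ✓ SUBCS  r2←0xf6
6: ✓ CMP  NZCV=1000
7: ✓ MOVCC  r0←0x97
8: ✓ SUBNE  r3←0x82
9: · SUBGE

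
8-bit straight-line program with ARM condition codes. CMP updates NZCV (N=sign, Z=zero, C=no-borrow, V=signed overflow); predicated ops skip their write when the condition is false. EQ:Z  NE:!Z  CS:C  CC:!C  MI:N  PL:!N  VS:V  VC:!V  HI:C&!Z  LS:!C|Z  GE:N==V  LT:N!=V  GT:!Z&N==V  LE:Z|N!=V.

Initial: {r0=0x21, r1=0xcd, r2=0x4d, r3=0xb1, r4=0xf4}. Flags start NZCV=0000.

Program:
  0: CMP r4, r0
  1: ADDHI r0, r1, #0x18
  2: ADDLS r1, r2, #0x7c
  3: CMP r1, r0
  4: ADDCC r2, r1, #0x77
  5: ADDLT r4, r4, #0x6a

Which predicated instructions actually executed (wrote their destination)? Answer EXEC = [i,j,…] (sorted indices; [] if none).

[0] flags=1010 → (cmp)
[1] flags=1010 HI?T → r0=0xe5
[2] flags=1010 LS?F → skip
[3] flags=1000 → (cmp)
[4] flags=1000 CC?T → r2=0x44
[5] flags=1000 LT?T → r4=0x5e

EXEC = [1,4,5]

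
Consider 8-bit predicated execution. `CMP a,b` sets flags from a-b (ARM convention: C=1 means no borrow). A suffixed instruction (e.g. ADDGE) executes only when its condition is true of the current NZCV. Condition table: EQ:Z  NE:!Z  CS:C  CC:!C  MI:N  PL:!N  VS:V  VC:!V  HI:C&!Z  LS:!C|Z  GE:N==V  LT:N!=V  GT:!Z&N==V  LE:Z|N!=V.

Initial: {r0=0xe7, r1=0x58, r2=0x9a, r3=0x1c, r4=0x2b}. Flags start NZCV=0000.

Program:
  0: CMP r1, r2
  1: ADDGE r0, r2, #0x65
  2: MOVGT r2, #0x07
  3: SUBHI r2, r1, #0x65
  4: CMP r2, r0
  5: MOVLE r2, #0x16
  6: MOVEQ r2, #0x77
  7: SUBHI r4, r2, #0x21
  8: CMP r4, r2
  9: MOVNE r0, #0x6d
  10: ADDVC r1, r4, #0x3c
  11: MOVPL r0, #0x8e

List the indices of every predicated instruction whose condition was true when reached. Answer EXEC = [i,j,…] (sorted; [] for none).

EXEC = [1,2,9,10,11]

[0] flags=1001 → (cmp)
[1] flags=1001 GE?T → r0=0xff
[2] flags=1001 GT?T → r2=0x07
[3] flags=1001 HI?F → skip
[4] flags=0000 → (cmp)
[5] flags=0000 LE?F → skip
[6] flags=0000 EQ?F → skip
[7] flags=0000 HI?F → skip
[8] flags=0010 → (cmp)
[9] flags=0010 NE?T → r0=0x6d
[10] flags=0010 VC?T → r1=0x67
[11] flags=0010 PL?T → r0=0x8e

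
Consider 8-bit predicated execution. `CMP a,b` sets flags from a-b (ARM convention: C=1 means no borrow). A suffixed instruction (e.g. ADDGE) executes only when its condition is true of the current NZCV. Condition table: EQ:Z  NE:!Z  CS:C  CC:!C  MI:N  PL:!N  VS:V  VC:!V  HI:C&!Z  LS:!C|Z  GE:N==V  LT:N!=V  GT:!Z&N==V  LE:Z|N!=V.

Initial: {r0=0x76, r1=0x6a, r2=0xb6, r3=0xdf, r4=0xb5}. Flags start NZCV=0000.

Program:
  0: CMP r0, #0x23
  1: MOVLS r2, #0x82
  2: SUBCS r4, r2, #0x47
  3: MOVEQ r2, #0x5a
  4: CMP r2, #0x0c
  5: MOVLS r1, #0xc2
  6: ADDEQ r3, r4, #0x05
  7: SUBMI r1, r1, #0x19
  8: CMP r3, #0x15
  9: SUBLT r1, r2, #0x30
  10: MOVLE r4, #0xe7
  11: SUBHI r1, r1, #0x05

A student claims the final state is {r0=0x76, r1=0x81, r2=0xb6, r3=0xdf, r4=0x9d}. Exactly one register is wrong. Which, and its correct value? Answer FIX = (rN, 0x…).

0: ✓ CMP  NZCV=0010
1: · MOVLS
2: ✓ SUBCS  r4←0x6f
3: · MOVEQ
4: ✓ CMP  NZCV=1010
5: · MOVLS
6: · ADDEQ
7: ✓ SUBMI  r1←0x51
8: ✓ CMP  NZCV=1010
9: ✓ SUBLT  r1←0x86
10: ✓ MOVLE  r4←0xe7
11: ✓ SUBHI  r1←0x81

FIX = (r4, 0xe7)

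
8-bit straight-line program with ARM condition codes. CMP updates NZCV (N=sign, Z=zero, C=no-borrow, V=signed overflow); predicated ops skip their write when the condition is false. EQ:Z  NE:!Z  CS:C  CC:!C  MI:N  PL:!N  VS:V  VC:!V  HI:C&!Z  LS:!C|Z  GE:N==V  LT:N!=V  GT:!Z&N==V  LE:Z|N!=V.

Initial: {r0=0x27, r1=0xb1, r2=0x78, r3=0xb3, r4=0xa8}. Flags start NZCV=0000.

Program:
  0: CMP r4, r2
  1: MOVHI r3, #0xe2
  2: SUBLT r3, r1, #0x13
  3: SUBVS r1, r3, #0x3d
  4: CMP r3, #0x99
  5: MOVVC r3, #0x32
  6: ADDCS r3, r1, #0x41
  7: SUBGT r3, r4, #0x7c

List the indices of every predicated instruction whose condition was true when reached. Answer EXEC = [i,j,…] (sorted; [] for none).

0: ✓ CMP  NZCV=0011
1: ✓ MOVHI  r3←0xe2
2: ✓ SUBLT  r3←0x9e
3: ✓ SUBVS  r1←0x61
4: ✓ CMP  NZCV=0010
5: ✓ MOVVC  r3←0x32
6: ✓ ADDCS  r3←0xa2
7: ✓ SUBGT  r3←0x2c

EXEC = [1,2,3,5,6,7]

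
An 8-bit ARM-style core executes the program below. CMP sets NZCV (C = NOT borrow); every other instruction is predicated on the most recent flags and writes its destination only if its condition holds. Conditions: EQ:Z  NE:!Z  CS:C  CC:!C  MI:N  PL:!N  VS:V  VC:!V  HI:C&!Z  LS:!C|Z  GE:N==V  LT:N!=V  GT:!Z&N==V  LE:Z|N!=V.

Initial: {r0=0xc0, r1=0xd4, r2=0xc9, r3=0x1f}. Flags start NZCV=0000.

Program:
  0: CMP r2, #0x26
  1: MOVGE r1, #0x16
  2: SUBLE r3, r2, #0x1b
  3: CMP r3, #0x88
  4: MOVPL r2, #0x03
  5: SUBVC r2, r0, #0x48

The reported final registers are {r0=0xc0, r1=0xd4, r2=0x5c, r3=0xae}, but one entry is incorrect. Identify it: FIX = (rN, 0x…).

[0] flags=1010 → (cmp)
[1] flags=1010 GE?F → skip
[2] flags=1010 LE?T → r3=0xae
[3] flags=0010 → (cmp)
[4] flags=0010 PL?T → r2=0x03
[5] flags=0010 VC?T → r2=0x78

FIX = (r2, 0x78)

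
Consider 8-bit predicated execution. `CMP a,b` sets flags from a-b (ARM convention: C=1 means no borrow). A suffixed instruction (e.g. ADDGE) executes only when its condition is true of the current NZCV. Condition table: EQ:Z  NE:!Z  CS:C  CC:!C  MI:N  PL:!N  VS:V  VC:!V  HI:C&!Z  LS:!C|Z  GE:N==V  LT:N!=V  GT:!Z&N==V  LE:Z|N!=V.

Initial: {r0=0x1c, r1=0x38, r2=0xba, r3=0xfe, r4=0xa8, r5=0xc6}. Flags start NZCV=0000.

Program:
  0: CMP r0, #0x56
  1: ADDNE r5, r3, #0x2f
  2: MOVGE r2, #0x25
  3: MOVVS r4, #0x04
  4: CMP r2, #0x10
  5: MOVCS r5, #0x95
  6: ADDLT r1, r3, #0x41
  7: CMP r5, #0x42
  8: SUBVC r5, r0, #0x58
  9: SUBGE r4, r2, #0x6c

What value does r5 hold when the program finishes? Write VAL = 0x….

0: ✓ CMP  NZCV=1000
1: ✓ ADDNE  r5←0x2d
2: · MOVGE
3: · MOVVS
4: ✓ CMP  NZCV=1010
5: ✓ MOVCS  r5←0x95
6: ✓ ADDLT  r1←0x3f
7: ✓ CMP  NZCV=0011
8: · SUBVC
9: · SUBGE

VAL = 0x95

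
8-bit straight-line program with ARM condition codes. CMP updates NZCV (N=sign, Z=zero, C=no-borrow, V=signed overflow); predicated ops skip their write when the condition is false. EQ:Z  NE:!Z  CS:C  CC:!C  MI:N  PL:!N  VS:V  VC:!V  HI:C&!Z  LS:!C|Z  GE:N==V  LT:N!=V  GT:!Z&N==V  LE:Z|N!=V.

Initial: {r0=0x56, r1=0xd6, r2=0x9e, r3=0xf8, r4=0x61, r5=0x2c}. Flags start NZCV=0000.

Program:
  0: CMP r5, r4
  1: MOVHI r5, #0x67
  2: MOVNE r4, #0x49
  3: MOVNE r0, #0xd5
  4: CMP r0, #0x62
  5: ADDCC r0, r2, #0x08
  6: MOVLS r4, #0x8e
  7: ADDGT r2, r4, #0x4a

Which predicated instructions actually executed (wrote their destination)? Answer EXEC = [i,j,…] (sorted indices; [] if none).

EXEC = [2,3]

0: ✓ CMP  NZCV=1000
1: · MOVHI
2: ✓ MOVNE  r4←0x49
3: ✓ MOVNE  r0←0xd5
4: ✓ CMP  NZCV=0011
5: · ADDCC
6: · MOVLS
7: · ADDGT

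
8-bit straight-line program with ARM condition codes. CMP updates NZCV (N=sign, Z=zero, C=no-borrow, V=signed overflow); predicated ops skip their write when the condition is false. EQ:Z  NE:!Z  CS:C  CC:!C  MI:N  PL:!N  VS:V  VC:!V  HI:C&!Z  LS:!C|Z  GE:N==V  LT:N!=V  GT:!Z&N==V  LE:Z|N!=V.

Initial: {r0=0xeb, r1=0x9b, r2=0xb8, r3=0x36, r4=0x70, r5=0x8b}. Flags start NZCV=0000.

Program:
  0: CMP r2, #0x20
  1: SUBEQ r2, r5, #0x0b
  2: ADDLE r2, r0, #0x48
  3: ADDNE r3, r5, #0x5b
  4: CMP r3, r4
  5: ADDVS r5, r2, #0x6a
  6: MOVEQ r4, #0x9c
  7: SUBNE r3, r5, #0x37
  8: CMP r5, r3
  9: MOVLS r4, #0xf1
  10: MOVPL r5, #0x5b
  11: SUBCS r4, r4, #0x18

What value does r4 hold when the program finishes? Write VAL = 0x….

0: ✓ CMP  NZCV=1010
1: · SUBEQ
2: ✓ ADDLE  r2←0x33
3: ✓ ADDNE  r3←0xe6
4: ✓ CMP  NZCV=0011
5: ✓ ADDVS  r5←0x9d
6: · MOVEQ
7: ✓ SUBNE  r3←0x66
8: ✓ CMP  NZCV=0011
9: · MOVLS
10: ✓ MOVPL  r5←0x5b
11: ✓ SUBCS  r4←0x58

VAL = 0x58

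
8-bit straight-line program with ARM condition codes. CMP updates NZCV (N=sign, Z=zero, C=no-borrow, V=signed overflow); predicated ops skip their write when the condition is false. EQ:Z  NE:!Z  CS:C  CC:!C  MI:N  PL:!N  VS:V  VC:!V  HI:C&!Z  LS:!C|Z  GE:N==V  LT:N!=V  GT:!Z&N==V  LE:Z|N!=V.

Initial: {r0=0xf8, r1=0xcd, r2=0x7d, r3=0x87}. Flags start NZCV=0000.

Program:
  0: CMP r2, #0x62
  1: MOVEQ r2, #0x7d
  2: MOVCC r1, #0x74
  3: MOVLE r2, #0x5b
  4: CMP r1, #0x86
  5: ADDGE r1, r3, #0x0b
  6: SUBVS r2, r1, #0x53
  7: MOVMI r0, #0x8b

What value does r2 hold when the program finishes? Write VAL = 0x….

VAL = 0x7d

0: ✓ CMP  NZCV=0010
1: · MOVEQ
2: · MOVCC
3: · MOVLE
4: ✓ CMP  NZCV=0010
5: ✓ ADDGE  r1←0x92
6: · SUBVS
7: · MOVMI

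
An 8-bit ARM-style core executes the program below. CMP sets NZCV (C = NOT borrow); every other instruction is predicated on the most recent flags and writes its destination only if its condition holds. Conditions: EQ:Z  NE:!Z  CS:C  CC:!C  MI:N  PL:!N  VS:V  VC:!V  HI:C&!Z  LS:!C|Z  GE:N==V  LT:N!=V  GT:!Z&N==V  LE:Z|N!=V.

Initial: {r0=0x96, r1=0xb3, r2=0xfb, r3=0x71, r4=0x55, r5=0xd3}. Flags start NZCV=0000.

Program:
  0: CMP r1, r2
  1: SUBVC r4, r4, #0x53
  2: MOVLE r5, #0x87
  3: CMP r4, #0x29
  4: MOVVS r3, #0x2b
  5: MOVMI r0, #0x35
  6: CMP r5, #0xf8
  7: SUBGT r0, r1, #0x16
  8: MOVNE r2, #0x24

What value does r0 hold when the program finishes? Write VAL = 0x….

VAL = 0x35

[0] flags=1000 → (cmp)
[1] flags=1000 VC?T → r4=0x02
[2] flags=1000 LE?T → r5=0x87
[3] flags=1000 → (cmp)
[4] flags=1000 VS?F → skip
[5] flags=1000 MI?T → r0=0x35
[6] flags=1000 → (cmp)
[7] flags=1000 GT?F → skip
[8] flags=1000 NE?T → r2=0x24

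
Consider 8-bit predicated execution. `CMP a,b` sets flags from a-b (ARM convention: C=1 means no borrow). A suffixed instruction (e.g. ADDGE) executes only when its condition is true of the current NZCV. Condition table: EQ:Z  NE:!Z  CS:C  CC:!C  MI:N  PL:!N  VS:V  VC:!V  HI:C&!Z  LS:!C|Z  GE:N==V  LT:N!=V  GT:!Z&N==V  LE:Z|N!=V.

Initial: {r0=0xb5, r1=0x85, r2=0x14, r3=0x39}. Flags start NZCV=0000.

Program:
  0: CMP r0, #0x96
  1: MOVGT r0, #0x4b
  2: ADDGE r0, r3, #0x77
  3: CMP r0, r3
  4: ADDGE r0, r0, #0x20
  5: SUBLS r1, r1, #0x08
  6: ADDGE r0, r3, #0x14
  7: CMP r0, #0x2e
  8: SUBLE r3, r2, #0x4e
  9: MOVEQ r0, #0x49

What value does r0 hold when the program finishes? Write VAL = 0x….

VAL = 0xb0

[0] flags=0010 → (cmp)
[1] flags=0010 GT?T → r0=0x4b
[2] flags=0010 GE?T → r0=0xb0
[3] flags=0011 → (cmp)
[4] flags=0011 GE?F → skip
[5] flags=0011 LS?F → skip
[6] flags=0011 GE?F → skip
[7] flags=1010 → (cmp)
[8] flags=1010 LE?T → r3=0xc6
[9] flags=1010 EQ?F → skip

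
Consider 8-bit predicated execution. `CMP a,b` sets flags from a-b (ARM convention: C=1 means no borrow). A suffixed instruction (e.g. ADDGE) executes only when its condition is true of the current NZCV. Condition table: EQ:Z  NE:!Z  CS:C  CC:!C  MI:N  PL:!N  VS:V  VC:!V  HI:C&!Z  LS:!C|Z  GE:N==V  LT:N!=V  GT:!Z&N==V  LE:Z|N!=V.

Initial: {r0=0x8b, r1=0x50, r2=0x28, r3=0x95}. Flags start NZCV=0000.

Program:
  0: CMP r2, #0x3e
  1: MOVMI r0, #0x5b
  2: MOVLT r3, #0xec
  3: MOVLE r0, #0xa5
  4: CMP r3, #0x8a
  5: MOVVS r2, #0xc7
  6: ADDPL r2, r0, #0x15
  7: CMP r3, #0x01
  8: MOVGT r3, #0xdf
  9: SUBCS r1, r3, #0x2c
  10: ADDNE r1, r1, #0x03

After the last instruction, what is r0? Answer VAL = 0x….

0: ✓ CMP  NZCV=1000
1: ✓ MOVMI  r0←0x5b
2: ✓ MOVLT  r3←0xec
3: ✓ MOVLE  r0←0xa5
4: ✓ CMP  NZCV=0010
5: · MOVVS
6: ✓ ADDPL  r2←0xba
7: ✓ CMP  NZCV=1010
8: · MOVGT
9: ✓ SUBCS  r1←0xc0
10: ✓ ADDNE  r1←0xc3

VAL = 0xa5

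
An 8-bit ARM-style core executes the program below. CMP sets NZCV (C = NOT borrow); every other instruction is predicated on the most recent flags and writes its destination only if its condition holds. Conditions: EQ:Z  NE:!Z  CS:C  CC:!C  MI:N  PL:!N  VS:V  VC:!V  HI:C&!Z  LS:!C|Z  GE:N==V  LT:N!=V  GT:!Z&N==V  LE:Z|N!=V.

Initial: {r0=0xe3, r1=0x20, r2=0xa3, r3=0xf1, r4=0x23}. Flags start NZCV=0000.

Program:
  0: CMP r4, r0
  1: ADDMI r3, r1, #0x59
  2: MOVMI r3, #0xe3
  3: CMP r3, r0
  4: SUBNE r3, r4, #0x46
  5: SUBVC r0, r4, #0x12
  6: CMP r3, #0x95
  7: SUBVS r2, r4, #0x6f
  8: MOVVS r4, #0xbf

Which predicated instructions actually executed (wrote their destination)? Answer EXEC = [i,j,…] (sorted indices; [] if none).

[0] flags=0000 → (cmp)
[1] flags=0000 MI?F → skip
[2] flags=0000 MI?F → skip
[3] flags=0010 → (cmp)
[4] flags=0010 NE?T → r3=0xdd
[5] flags=0010 VC?T → r0=0x11
[6] flags=0010 → (cmp)
[7] flags=0010 VS?F → skip
[8] flags=0010 VS?F → skip

EXEC = [4,5]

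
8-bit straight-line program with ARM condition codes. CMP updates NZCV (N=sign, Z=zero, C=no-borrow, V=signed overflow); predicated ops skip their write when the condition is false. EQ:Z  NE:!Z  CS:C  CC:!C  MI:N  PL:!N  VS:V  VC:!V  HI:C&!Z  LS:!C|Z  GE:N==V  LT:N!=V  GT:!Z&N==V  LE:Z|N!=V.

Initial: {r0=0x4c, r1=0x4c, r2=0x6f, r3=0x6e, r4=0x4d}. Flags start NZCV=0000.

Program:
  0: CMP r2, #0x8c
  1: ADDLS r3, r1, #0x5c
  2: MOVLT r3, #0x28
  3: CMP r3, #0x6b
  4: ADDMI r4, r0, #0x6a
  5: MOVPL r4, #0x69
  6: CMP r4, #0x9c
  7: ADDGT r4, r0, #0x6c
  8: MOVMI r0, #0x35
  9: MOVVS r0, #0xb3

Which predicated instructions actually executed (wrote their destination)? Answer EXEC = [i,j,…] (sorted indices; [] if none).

EXEC = [1,5,7,8,9]

0: ✓ CMP  NZCV=1001
1: ✓ ADDLS  r3←0xa8
2: · MOVLT
3: ✓ CMP  NZCV=0011
4: · ADDMI
5: ✓ MOVPL  r4←0x69
6: ✓ CMP  NZCV=1001
7: ✓ ADDGT  r4←0xb8
8: ✓ MOVMI  r0←0x35
9: ✓ MOVVS  r0←0xb3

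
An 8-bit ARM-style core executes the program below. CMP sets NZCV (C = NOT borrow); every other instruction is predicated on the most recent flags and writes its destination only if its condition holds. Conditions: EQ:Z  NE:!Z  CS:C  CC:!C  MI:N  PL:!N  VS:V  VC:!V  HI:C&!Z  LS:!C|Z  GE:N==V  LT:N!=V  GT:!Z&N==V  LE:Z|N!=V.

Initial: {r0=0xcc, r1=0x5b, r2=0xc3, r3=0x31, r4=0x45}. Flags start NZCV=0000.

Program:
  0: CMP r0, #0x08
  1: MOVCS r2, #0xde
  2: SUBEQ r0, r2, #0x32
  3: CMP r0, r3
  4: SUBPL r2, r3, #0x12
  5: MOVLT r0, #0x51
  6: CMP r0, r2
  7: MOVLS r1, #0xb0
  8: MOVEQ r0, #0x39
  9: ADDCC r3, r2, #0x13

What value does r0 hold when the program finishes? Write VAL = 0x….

0: ✓ CMP  NZCV=1010
1: ✓ MOVCS  r2←0xde
2: · SUBEQ
3: ✓ CMP  NZCV=1010
4: · SUBPL
5: ✓ MOVLT  r0←0x51
6: ✓ CMP  NZCV=0000
7: ✓ MOVLS  r1←0xb0
8: · MOVEQ
9: ✓ ADDCC  r3←0xf1

VAL = 0x51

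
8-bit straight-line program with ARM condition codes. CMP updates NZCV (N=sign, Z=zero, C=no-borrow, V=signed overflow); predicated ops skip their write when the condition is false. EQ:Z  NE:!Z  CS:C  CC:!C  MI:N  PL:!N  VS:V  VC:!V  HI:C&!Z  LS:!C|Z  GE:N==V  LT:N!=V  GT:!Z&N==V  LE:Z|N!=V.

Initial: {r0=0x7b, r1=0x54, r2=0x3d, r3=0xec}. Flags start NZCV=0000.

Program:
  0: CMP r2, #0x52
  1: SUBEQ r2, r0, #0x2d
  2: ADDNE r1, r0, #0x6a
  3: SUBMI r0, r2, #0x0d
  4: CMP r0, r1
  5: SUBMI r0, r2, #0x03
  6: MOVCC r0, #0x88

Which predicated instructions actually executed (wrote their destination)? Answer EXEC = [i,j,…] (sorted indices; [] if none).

EXEC = [2,3,6]

[0] flags=1000 → (cmp)
[1] flags=1000 EQ?F → skip
[2] flags=1000 NE?T → r1=0xe5
[3] flags=1000 MI?T → r0=0x30
[4] flags=0000 → (cmp)
[5] flags=0000 MI?F → skip
[6] flags=0000 CC?T → r0=0x88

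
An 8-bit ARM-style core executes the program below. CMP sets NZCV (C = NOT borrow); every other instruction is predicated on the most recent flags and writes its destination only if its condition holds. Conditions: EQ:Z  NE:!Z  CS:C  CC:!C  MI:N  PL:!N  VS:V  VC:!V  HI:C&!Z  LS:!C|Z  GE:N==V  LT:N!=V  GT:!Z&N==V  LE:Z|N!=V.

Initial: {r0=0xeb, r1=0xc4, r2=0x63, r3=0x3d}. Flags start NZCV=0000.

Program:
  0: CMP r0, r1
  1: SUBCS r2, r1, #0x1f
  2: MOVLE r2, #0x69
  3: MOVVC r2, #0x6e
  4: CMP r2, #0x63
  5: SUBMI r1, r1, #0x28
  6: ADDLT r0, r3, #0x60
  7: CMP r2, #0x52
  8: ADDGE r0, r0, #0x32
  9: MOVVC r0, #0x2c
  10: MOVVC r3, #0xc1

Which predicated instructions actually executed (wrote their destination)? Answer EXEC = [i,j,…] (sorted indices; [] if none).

EXEC = [1,3,8,9,10]

[0] flags=0010 → (cmp)
[1] flags=0010 CS?T → r2=0xa5
[2] flags=0010 LE?F → skip
[3] flags=0010 VC?T → r2=0x6e
[4] flags=0010 → (cmp)
[5] flags=0010 MI?F → skip
[6] flags=0010 LT?F → skip
[7] flags=0010 → (cmp)
[8] flags=0010 GE?T → r0=0x1d
[9] flags=0010 VC?T → r0=0x2c
[10] flags=0010 VC?T → r3=0xc1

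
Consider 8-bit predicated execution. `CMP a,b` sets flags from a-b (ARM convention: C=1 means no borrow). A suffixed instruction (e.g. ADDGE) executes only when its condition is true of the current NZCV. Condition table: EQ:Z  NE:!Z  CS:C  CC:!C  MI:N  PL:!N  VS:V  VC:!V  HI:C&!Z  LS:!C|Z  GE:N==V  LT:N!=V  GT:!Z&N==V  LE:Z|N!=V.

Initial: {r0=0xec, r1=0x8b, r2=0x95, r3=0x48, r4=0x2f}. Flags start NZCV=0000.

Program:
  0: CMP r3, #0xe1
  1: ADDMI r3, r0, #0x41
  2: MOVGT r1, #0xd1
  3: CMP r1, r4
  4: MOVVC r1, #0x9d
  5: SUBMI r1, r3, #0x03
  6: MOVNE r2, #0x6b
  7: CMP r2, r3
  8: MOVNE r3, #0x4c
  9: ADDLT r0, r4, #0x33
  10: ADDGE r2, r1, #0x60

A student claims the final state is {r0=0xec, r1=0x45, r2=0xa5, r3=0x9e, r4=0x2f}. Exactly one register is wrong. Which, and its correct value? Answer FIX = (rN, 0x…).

0: ✓ CMP  NZCV=0000
1: · ADDMI
2: ✓ MOVGT  r1←0xd1
3: ✓ CMP  NZCV=1010
4: ✓ MOVVC  r1←0x9d
5: ✓ SUBMI  r1←0x45
6: ✓ MOVNE  r2←0x6b
7: ✓ CMP  NZCV=0010
8: ✓ MOVNE  r3←0x4c
9: · ADDLT
10: ✓ ADDGE  r2←0xa5

FIX = (r3, 0x4c)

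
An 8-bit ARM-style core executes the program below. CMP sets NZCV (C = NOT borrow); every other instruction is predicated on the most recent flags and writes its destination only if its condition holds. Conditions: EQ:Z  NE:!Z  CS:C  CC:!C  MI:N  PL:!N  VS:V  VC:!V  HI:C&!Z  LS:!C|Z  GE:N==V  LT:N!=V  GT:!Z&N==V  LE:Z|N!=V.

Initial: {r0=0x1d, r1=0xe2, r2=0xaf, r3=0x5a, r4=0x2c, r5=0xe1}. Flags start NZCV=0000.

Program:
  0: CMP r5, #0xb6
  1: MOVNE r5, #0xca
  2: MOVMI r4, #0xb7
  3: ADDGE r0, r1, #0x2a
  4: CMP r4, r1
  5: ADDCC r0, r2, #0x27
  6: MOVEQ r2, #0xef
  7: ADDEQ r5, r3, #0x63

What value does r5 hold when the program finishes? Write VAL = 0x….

VAL = 0xca

0: ✓ CMP  NZCV=0010
1: ✓ MOVNE  r5←0xca
2: · MOVMI
3: ✓ ADDGE  r0←0x0c
4: ✓ CMP  NZCV=0000
5: ✓ ADDCC  r0←0xd6
6: · MOVEQ
7: · ADDEQ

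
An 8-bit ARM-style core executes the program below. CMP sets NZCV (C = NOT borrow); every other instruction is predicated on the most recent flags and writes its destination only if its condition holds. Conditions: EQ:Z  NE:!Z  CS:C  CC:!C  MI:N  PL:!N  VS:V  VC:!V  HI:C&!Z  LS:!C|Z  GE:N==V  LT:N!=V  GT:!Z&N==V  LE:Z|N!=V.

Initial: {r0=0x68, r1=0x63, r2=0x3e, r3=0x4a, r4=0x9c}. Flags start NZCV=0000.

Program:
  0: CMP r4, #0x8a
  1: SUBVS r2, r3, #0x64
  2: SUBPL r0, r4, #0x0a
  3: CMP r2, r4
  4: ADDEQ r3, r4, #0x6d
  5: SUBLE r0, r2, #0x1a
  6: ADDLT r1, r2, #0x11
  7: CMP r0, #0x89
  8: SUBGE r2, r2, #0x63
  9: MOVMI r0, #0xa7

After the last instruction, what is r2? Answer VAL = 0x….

VAL = 0xdb

0: ✓ CMP  NZCV=0010
1: · SUBVS
2: ✓ SUBPL  r0←0x92
3: ✓ CMP  NZCV=1001
4: · ADDEQ
5: · SUBLE
6: · ADDLT
7: ✓ CMP  NZCV=0010
8: ✓ SUBGE  r2←0xdb
9: · MOVMI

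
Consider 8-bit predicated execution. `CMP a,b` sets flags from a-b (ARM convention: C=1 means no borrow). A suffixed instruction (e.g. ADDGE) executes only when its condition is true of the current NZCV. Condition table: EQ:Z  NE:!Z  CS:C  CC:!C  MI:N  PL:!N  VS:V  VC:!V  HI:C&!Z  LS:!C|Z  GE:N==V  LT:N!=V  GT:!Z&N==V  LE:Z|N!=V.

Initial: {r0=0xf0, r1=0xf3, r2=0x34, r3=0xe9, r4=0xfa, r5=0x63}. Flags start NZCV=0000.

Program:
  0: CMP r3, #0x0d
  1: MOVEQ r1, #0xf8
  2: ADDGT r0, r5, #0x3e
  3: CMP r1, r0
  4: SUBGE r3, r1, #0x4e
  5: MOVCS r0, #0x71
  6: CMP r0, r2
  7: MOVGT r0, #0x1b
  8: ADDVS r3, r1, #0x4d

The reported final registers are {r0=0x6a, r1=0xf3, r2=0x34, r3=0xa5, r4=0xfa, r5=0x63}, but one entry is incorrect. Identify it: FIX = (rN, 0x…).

[0] flags=1010 → (cmp)
[1] flags=1010 EQ?F → skip
[2] flags=1010 GT?F → skip
[3] flags=0010 → (cmp)
[4] flags=0010 GE?T → r3=0xa5
[5] flags=0010 CS?T → r0=0x71
[6] flags=0010 → (cmp)
[7] flags=0010 GT?T → r0=0x1b
[8] flags=0010 VS?F → skip

FIX = (r0, 0x1b)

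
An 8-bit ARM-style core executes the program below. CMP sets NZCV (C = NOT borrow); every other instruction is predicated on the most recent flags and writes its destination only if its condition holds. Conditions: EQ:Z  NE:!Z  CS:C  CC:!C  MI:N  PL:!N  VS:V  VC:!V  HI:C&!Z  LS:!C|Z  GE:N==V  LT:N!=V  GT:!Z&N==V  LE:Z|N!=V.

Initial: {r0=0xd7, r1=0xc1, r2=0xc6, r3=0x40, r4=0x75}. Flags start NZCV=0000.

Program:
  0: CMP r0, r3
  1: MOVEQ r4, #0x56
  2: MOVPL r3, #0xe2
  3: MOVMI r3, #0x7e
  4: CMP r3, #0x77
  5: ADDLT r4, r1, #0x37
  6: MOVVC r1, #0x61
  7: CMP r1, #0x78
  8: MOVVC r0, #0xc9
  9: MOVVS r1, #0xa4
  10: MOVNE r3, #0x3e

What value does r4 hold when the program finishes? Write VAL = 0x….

[0] flags=1010 → (cmp)
[1] flags=1010 EQ?F → skip
[2] flags=1010 PL?F → skip
[3] flags=1010 MI?T → r3=0x7e
[4] flags=0010 → (cmp)
[5] flags=0010 LT?F → skip
[6] flags=0010 VC?T → r1=0x61
[7] flags=1000 → (cmp)
[8] flags=1000 VC?T → r0=0xc9
[9] flags=1000 VS?F → skip
[10] flags=1000 NE?T → r3=0x3e

VAL = 0x75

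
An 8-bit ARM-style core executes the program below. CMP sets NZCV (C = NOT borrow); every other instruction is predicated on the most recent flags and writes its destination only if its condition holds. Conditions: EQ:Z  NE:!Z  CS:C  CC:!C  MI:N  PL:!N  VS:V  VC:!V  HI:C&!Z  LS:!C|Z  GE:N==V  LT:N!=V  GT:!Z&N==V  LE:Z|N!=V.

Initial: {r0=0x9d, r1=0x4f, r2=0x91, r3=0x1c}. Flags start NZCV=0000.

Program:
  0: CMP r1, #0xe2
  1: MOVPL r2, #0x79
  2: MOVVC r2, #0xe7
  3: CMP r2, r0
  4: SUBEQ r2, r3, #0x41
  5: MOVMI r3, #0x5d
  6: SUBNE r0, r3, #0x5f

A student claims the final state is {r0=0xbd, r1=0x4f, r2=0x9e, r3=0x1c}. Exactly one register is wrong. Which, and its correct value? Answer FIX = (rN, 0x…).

FIX = (r2, 0xe7)

0: ✓ CMP  NZCV=0000
1: ✓ MOVPL  r2←0x79
2: ✓ MOVVC  r2←0xe7
3: ✓ CMP  NZCV=0010
4: · SUBEQ
5: · MOVMI
6: ✓ SUBNE  r0←0xbd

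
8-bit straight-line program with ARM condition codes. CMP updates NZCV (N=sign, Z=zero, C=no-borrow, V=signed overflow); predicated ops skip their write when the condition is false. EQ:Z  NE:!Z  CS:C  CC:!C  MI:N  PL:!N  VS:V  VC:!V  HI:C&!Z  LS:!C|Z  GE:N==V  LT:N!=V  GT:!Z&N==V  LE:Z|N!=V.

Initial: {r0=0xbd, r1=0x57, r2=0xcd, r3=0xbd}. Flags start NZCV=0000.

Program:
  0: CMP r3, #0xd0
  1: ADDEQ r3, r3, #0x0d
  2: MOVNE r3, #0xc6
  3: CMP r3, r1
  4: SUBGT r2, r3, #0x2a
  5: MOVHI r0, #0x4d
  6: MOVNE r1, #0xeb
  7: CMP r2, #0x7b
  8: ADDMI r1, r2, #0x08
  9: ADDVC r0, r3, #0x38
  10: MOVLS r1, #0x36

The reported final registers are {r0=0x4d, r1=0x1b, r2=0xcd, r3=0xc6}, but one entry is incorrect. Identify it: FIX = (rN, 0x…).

FIX = (r1, 0xeb)

[0] flags=1000 → (cmp)
[1] flags=1000 EQ?F → skip
[2] flags=1000 NE?T → r3=0xc6
[3] flags=0011 → (cmp)
[4] flags=0011 GT?F → skip
[5] flags=0011 HI?T → r0=0x4d
[6] flags=0011 NE?T → r1=0xeb
[7] flags=0011 → (cmp)
[8] flags=0011 MI?F → skip
[9] flags=0011 VC?F → skip
[10] flags=0011 LS?F → skip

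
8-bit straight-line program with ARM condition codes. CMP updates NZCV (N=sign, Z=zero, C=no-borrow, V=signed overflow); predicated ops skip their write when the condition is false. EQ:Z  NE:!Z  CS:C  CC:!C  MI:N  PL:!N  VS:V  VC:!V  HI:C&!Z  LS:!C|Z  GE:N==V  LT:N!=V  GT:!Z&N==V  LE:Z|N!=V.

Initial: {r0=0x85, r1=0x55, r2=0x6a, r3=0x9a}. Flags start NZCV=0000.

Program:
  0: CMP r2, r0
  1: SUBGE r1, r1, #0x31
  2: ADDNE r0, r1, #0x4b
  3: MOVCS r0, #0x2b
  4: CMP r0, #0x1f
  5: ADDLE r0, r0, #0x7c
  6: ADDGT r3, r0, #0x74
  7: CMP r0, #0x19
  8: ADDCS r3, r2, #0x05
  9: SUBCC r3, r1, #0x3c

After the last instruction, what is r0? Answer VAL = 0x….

VAL = 0x6f

0: ✓ CMP  NZCV=1001
1: ✓ SUBGE  r1←0x24
2: ✓ ADDNE  r0←0x6f
3: · MOVCS
4: ✓ CMP  NZCV=0010
5: · ADDLE
6: ✓ ADDGT  r3←0xe3
7: ✓ CMP  NZCV=0010
8: ✓ ADDCS  r3←0x6f
9: · SUBCC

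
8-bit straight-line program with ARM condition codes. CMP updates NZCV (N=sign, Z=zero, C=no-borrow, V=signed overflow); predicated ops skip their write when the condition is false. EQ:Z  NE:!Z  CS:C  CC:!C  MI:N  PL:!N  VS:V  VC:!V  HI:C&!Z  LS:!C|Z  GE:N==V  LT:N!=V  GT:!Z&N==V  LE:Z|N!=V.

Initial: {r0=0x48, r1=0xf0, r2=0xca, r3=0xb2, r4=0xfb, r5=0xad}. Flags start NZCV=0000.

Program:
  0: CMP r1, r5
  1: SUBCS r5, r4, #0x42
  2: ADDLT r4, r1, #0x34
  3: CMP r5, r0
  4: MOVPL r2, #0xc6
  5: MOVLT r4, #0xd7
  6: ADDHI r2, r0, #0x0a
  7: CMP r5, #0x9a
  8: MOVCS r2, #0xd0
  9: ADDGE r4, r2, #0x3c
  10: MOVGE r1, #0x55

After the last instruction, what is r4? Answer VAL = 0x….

[0] flags=0010 → (cmp)
[1] flags=0010 CS?T → r5=0xb9
[2] flags=0010 LT?F → skip
[3] flags=0011 → (cmp)
[4] flags=0011 PL?T → r2=0xc6
[5] flags=0011 LT?T → r4=0xd7
[6] flags=0011 HI?T → r2=0x52
[7] flags=0010 → (cmp)
[8] flags=0010 CS?T → r2=0xd0
[9] flags=0010 GE?T → r4=0x0c
[10] flags=0010 GE?T → r1=0x55

VAL = 0x0c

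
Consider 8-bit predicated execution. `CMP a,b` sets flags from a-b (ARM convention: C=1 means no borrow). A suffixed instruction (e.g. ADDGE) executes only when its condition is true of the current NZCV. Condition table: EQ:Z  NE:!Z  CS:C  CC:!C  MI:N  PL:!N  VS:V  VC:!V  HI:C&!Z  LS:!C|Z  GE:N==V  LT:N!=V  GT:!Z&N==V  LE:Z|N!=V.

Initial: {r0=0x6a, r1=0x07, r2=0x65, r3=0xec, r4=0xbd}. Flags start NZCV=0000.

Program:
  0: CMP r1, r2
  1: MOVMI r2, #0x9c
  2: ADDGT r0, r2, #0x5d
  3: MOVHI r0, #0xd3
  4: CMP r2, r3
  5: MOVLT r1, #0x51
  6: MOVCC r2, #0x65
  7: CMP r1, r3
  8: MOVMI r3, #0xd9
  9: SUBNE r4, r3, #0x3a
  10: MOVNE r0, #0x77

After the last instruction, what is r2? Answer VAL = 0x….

VAL = 0x65

[0] flags=1000 → (cmp)
[1] flags=1000 MI?T → r2=0x9c
[2] flags=1000 GT?F → skip
[3] flags=1000 HI?F → skip
[4] flags=1000 → (cmp)
[5] flags=1000 LT?T → r1=0x51
[6] flags=1000 CC?T → r2=0x65
[7] flags=0000 → (cmp)
[8] flags=0000 MI?F → skip
[9] flags=0000 NE?T → r4=0xb2
[10] flags=0000 NE?T → r0=0x77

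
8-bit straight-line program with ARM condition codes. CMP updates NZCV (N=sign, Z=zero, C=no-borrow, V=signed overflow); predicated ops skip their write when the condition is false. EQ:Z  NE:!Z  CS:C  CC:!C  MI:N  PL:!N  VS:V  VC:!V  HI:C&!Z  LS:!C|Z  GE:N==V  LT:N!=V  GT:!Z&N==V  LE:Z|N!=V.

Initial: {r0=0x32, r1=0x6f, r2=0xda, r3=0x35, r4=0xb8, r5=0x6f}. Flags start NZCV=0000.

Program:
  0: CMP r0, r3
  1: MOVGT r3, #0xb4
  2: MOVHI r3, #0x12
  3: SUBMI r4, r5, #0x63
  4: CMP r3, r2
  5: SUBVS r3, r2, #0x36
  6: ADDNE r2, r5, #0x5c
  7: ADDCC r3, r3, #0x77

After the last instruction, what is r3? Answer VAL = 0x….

VAL = 0xac

[0] flags=1000 → (cmp)
[1] flags=1000 GT?F → skip
[2] flags=1000 HI?F → skip
[3] flags=1000 MI?T → r4=0x0c
[4] flags=0000 → (cmp)
[5] flags=0000 VS?F → skip
[6] flags=0000 NE?T → r2=0xcb
[7] flags=0000 CC?T → r3=0xac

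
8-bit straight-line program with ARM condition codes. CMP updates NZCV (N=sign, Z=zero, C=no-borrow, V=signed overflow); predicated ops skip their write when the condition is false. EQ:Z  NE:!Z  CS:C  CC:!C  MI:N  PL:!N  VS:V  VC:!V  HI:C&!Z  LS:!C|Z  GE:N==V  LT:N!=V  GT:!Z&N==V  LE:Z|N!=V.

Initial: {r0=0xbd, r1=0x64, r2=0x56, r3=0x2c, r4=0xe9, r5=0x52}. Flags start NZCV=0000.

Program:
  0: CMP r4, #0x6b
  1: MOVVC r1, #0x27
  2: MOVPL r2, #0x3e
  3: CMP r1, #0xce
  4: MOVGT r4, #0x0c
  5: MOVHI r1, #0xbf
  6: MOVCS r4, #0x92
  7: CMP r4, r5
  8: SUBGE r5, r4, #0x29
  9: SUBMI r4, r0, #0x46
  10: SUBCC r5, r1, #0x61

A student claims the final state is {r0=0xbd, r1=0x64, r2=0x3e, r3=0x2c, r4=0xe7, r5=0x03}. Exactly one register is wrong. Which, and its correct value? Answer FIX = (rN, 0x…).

FIX = (r4, 0x77)

[0] flags=0011 → (cmp)
[1] flags=0011 VC?F → skip
[2] flags=0011 PL?T → r2=0x3e
[3] flags=1001 → (cmp)
[4] flags=1001 GT?T → r4=0x0c
[5] flags=1001 HI?F → skip
[6] flags=1001 CS?F → skip
[7] flags=1000 → (cmp)
[8] flags=1000 GE?F → skip
[9] flags=1000 MI?T → r4=0x77
[10] flags=1000 CC?T → r5=0x03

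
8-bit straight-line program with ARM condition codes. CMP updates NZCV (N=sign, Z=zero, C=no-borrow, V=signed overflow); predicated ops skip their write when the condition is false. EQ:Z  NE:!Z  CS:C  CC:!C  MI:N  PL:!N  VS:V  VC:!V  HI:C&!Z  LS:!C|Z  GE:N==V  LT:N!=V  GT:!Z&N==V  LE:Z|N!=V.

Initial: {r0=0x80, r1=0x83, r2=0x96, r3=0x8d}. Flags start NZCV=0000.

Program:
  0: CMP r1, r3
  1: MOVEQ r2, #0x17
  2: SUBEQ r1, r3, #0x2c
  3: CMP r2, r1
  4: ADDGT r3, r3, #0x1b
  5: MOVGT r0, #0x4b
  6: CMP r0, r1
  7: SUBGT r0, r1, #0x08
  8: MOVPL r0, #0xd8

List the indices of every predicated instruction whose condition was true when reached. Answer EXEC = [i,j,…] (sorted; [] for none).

[0] flags=1000 → (cmp)
[1] flags=1000 EQ?F → skip
[2] flags=1000 EQ?F → skip
[3] flags=0010 → (cmp)
[4] flags=0010 GT?T → r3=0xa8
[5] flags=0010 GT?T → r0=0x4b
[6] flags=1001 → (cmp)
[7] flags=1001 GT?T → r0=0x7b
[8] flags=1001 PL?F → skip

EXEC = [4,5,7]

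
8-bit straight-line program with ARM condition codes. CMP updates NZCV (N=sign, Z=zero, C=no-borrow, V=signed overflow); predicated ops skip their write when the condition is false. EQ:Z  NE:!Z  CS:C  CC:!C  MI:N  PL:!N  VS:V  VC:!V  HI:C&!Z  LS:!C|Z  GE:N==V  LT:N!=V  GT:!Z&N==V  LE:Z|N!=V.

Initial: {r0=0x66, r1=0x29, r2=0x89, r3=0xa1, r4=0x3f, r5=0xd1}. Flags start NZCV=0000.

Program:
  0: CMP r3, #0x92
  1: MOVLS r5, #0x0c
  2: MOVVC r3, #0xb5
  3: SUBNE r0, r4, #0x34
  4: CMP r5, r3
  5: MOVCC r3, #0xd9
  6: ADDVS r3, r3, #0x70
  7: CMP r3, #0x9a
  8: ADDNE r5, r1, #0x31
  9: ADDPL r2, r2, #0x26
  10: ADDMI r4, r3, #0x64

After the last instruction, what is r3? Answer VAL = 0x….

[0] flags=0010 → (cmp)
[1] flags=0010 LS?F → skip
[2] flags=0010 VC?T → r3=0xb5
[3] flags=0010 NE?T → r0=0x0b
[4] flags=0010 → (cmp)
[5] flags=0010 CC?F → skip
[6] flags=0010 VS?F → skip
[7] flags=0010 → (cmp)
[8] flags=0010 NE?T → r5=0x5a
[9] flags=0010 PL?T → r2=0xaf
[10] flags=0010 MI?F → skip

VAL = 0xb5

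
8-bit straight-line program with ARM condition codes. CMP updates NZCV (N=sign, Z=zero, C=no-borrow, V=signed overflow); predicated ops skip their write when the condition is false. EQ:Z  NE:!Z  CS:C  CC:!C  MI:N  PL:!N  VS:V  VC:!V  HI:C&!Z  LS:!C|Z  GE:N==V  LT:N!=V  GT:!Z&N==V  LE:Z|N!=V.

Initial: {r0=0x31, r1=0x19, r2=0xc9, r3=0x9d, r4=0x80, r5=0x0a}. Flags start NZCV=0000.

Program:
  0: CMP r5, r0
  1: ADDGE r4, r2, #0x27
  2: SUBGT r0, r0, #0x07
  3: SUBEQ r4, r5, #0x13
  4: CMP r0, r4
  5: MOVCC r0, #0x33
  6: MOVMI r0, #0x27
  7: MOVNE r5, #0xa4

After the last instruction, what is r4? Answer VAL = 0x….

0: ✓ CMP  NZCV=1000
1: · ADDGE
2: · SUBGT
3: · SUBEQ
4: ✓ CMP  NZCV=1001
5: ✓ MOVCC  r0←0x33
6: ✓ MOVMI  r0←0x27
7: ✓ MOVNE  r5←0xa4

VAL = 0x80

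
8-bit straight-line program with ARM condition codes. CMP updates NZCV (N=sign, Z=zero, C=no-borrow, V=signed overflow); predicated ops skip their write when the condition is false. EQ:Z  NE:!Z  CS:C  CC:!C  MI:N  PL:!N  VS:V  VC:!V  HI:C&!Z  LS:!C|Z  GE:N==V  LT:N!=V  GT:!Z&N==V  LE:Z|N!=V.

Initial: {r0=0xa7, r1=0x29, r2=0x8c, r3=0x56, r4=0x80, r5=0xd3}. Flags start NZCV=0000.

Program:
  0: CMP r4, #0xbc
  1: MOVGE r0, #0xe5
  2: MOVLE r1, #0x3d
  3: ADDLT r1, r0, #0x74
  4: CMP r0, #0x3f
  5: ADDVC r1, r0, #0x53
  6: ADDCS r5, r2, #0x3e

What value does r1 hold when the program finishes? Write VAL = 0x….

VAL = 0x1b

[0] flags=1000 → (cmp)
[1] flags=1000 GE?F → skip
[2] flags=1000 LE?T → r1=0x3d
[3] flags=1000 LT?T → r1=0x1b
[4] flags=0011 → (cmp)
[5] flags=0011 VC?F → skip
[6] flags=0011 CS?T → r5=0xca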